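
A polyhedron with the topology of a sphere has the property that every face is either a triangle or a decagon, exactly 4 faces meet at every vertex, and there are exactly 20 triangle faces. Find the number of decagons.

Let x be the number of decagons; then F = 20 + x.
Edge–face incidences: 2E = 3·20 + 10·x = 60 + 10x.
Every vertex has degree 4, so 4V = 2E.
Euler: V − E + F = 2 ⇒ (2E)/4 − E + (20 + x) = 2.
Multiply by 8: 2·(2E) − 4·(2E) + 8·(20 + x) = 16, i.e. 160 + 8x − 2·(60 + 10x) = 16.
Collecting terms: −12x + 40 = 16, so −12x = −24, so x = 2.
Then 2E = 60 + 10·2 = 80, so E = 40, V = 2E/4 = 20, F = 20 + 2 = 22.

2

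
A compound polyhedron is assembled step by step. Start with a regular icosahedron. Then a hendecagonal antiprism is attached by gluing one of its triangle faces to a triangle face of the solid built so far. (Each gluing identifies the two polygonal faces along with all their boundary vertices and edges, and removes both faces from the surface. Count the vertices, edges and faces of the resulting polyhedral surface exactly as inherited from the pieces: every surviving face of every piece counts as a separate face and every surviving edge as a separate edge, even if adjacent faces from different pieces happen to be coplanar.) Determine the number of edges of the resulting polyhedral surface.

A regular icosahedron: V=12, E=30, F=20.
Attach a hendecagonal antiprism (V=22, E=44, F=24) along a 3-gon: merge 3 vertices and 3 edges, delete both glued faces → V=31, E=71, F=42.
Check: V − E + F = 31 − 71 + 42 = 2.

71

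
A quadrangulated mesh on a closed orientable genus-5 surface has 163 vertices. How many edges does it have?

342

χ = 2 − 2·5 = -8, and every face is a square so 4F = 2E.
V − E + F = -8 with E = 4F/2 gives 163 − (4/2 − 1)·F = -8, so F = 171 and E = 342.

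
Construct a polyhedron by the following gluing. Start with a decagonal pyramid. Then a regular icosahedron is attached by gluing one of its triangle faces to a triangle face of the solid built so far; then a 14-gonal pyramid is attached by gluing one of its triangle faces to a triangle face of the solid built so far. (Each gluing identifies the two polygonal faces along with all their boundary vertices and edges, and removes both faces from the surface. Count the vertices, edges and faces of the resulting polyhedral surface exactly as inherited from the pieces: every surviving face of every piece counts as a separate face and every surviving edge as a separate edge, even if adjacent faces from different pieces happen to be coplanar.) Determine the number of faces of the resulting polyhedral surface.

A decagonal pyramid: V=11, E=20, F=11.
Attach a regular icosahedron (V=12, E=30, F=20) along a 3-gon: merge 3 vertices and 3 edges, delete both glued faces → V=20, E=47, F=29.
Attach a 14-gonal pyramid (V=15, E=28, F=15) along a 3-gon: merge 3 vertices and 3 edges, delete both glued faces → V=32, E=72, F=42.
Check: V − E + F = 32 − 72 + 42 = 2.

42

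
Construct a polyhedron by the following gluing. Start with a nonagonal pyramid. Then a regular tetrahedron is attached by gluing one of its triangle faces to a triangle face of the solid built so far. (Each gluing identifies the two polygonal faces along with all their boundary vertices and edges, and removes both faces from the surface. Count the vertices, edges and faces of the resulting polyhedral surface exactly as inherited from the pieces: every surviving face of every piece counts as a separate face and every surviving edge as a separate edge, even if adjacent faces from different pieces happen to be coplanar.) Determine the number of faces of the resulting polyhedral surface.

A nonagonal pyramid: V=10, E=18, F=10.
Attach a regular tetrahedron (V=4, E=6, F=4) along a 3-gon: merge 3 vertices and 3 edges, delete both glued faces → V=11, E=21, F=12.
Check: V − E + F = 11 − 21 + 12 = 2.

12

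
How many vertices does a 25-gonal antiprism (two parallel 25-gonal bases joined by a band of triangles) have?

An antiprism on an n-gon has two n-gon caps and 2n triangles: V = 2·25 = 50, E = 4·25 = 100, F = 2·25 + 2 = 52.
Check: V − E + F = 50 − 100 + 52 = 2.

50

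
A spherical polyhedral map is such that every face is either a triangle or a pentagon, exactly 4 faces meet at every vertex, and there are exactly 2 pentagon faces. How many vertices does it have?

Let x be the number of triangles; then F = 2 + x.
Edge–face incidences: 2E = 5·2 + 3·x = 10 + 3x.
Every vertex has degree 4, so 4V = 2E.
Euler: V − E + F = 2 ⇒ (2E)/4 − E + (2 + x) = 2.
Multiply by 8: 2·(2E) − 4·(2E) + 8·(2 + x) = 16, i.e. 16 + 8x − 2·(10 + 3x) = 16.
Collecting terms: 2x − 4 = 16, so 2x = 20, so x = 10.
Then 2E = 10 + 3·10 = 40, so E = 20, V = 2E/4 = 10, F = 2 + 10 = 12.

10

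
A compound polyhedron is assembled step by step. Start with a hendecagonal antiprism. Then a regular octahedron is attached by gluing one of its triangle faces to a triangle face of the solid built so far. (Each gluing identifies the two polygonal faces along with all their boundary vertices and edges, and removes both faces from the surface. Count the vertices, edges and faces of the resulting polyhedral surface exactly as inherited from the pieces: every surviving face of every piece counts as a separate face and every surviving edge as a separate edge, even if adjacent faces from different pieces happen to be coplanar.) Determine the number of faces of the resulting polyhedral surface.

A hendecagonal antiprism: V=22, E=44, F=24.
Attach a regular octahedron (V=6, E=12, F=8) along a 3-gon: merge 3 vertices and 3 edges, delete both glued faces → V=25, E=53, F=30.
Check: V − E + F = 25 − 53 + 30 = 2.

30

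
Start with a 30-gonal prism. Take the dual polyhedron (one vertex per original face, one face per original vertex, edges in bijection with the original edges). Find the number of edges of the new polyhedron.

90

The base solid has V = 60, E = 90, F = 32.
The dual swaps V and F and preserves E: V′ = F = 32, E′ = E = 90, F′ = V = 60.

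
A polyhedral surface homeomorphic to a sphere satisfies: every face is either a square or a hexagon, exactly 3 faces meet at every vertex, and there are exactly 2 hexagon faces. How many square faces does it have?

6

Let x be the number of squares; then F = 2 + x.
Edge–face incidences: 2E = 6·2 + 4·x = 12 + 4x.
Every vertex has degree 3, so 3V = 2E.
Euler: V − E + F = 2 ⇒ (2E)/3 − E + (2 + x) = 2.
Multiply by 6: 2·(2E) − 3·(2E) + 6·(2 + x) = 12, i.e. 12 + 6x − (12 + 4x) = 12.
Collecting terms: 2x = 12, so x = 6.
Then 2E = 12 + 4·6 = 36, so E = 18, V = 2E/3 = 12, F = 2 + 6 = 8.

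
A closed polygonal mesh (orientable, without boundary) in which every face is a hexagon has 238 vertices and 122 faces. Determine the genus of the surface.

Every face is a hexagon, so 2E = 6·122 = 732, giving E = 366.
χ = V − E + F = 238 − 366 + 122 = -6.
For a closed orientable surface χ = 2 − 2g, so g = (2 − (-6))/2 = 4.

4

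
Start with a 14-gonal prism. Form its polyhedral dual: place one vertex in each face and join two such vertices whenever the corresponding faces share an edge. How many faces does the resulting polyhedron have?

28

The base solid has V = 28, E = 42, F = 16.
The dual swaps V and F and preserves E: V′ = F = 16, E′ = E = 42, F′ = V = 28.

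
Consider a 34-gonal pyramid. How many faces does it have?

35

A pyramid on an n-gon base has one n-gon and n triangles: V = 34 + 1 = 35, E = 2·34 = 68, F = 34 + 1 = 35.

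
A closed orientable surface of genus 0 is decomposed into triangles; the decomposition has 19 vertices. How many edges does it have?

51

χ = 2 − 2·0 = 2, and every face is a triangle so 3F = 2E.
V − E + F = 2 with E = 3F/2 gives 19 − (3/2 − 1)·F = 2, so F = 34 and E = 51.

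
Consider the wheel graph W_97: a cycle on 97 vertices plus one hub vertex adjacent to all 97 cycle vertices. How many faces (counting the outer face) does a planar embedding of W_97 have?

W_97 has V = 97 + 1 = 98 vertices and E = 2·97 = 194 edges.
By Euler's formula F = 2 − V + E = 2 − 98 + 194 = 98.

98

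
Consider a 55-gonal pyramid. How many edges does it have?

A pyramid on an n-gon base has one n-gon and n triangles: V = 55 + 1 = 56, E = 2·55 = 110, F = 55 + 1 = 56.

110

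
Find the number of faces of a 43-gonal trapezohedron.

86

The n-trapezohedron (dual of the n-antiprism) has V = 2·43 + 2 = 88, E = 4·43 = 172, F = 2·43 = 86.
Check: V − E + F = 88 − 172 + 86 = 2.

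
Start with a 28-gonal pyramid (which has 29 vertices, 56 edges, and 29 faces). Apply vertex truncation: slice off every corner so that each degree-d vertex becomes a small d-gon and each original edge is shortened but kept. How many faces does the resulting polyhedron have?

58

Truncation replaces each original edge-end by a new vertex, so V′ = 2E = 112.
Each original edge survives, and each old vertex of degree d contributes d new edges; summing degrees gives Σd = 2E, so E′ = E + 2E = 3E = 168.
Each original face survives and each original vertex becomes one new face: F′ = F + V = 58.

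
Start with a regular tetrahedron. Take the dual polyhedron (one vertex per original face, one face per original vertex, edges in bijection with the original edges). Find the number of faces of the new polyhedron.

4

The base solid has V = 4, E = 6, F = 4.
The dual swaps V and F and preserves E: V′ = F = 4, E′ = E = 6, F′ = V = 4.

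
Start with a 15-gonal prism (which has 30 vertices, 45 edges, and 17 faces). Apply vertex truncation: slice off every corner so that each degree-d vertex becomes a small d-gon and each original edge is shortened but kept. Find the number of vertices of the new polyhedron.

Truncation replaces each original edge-end by a new vertex, so V′ = 2E = 90.
Each original edge survives, and each old vertex of degree d contributes d new edges; summing degrees gives Σd = 2E, so E′ = E + 2E = 3E = 135.
Each original face survives and each original vertex becomes one new face: F′ = F + V = 47.

90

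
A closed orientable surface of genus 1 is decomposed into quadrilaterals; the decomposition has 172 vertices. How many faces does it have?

χ = 2 − 2·1 = 0, and every face is a square so 4F = 2E.
V − E + F = 0 with E = 4F/2 gives 172 − (4/2 − 1)·F = 0, so F = 172 and E = 344.

172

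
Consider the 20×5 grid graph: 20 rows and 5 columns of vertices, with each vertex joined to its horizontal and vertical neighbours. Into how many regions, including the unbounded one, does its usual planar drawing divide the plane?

The grid has V = 20·5 = 100 vertices and E = 20·4 + 5·19 = 175 edges.
F = 2 − V + E = 2 − 100 + 175 = 77.

77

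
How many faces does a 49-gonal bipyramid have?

98

A bipyramid over an n-gon has 2n triangular faces and n + 2 vertices: V = 49 + 2 = 51, E = 3·49 = 147, F = 2·49 = 98.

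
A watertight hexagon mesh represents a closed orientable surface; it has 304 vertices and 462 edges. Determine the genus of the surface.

Every face is a hexagon and each edge borders two faces, so 6F = 2·462, giving F = 154.
χ = V − E + F = 304 − 462 + 154 = -4.
For a closed orientable surface χ = 2 − 2g, so g = (2 − (-4))/2 = 3.

3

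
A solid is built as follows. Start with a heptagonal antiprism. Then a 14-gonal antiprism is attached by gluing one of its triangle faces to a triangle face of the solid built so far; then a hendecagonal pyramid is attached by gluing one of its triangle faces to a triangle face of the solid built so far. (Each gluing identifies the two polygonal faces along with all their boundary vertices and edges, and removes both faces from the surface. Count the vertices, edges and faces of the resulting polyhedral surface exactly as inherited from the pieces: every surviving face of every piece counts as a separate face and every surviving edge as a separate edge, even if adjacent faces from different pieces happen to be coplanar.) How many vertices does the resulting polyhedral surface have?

48

A heptagonal antiprism: V=14, E=28, F=16.
Attach a 14-gonal antiprism (V=28, E=56, F=30) along a 3-gon: merge 3 vertices and 3 edges, delete both glued faces → V=39, E=81, F=44.
Attach a hendecagonal pyramid (V=12, E=22, F=12) along a 3-gon: merge 3 vertices and 3 edges, delete both glued faces → V=48, E=100, F=54.
Check: V − E + F = 48 − 100 + 54 = 2.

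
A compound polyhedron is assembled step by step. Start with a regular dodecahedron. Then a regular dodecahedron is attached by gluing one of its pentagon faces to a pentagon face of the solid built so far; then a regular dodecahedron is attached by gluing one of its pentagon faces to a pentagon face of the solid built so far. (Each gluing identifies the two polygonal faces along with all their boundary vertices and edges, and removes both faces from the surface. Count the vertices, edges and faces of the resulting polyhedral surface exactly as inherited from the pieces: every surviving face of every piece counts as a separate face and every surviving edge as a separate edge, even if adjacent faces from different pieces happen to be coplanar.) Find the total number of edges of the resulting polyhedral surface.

A regular dodecahedron: V=20, E=30, F=12.
Attach a regular dodecahedron (V=20, E=30, F=12) along a 5-gon: merge 5 vertices and 5 edges, delete both glued faces → V=35, E=55, F=22.
Attach a regular dodecahedron (V=20, E=30, F=12) along a 5-gon: merge 5 vertices and 5 edges, delete both glued faces → V=50, E=80, F=32.
Check: V − E + F = 50 − 80 + 32 = 2.

80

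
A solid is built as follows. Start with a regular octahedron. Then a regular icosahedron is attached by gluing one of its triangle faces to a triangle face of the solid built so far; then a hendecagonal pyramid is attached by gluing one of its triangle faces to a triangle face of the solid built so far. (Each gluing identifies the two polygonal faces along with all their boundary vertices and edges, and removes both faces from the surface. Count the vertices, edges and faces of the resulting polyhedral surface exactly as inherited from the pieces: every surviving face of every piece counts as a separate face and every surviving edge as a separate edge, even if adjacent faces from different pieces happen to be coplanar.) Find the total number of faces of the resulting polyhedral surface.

A regular octahedron: V=6, E=12, F=8.
Attach a regular icosahedron (V=12, E=30, F=20) along a 3-gon: merge 3 vertices and 3 edges, delete both glued faces → V=15, E=39, F=26.
Attach a hendecagonal pyramid (V=12, E=22, F=12) along a 3-gon: merge 3 vertices and 3 edges, delete both glued faces → V=24, E=58, F=36.
Check: V − E + F = 24 − 58 + 36 = 2.

36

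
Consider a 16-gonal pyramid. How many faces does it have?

A pyramid on an n-gon base has one n-gon and n triangles: V = 16 + 1 = 17, E = 2·16 = 32, F = 16 + 1 = 17.

17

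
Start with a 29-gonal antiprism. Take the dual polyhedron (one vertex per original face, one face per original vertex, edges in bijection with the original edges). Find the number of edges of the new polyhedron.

The base solid has V = 58, E = 116, F = 60.
The dual swaps V and F and preserves E: V′ = F = 60, E′ = E = 116, F′ = V = 58.

116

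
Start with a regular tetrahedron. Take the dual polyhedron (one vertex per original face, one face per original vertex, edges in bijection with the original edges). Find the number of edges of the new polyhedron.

6

The base solid has V = 4, E = 6, F = 4.
The dual swaps V and F and preserves E: V′ = F = 4, E′ = E = 6, F′ = V = 4.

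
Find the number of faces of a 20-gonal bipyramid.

40

A bipyramid over an n-gon has 2n triangular faces and n + 2 vertices: V = 20 + 2 = 22, E = 3·20 = 60, F = 2·20 = 40.
Check: V − E + F = 22 − 60 + 40 = 2.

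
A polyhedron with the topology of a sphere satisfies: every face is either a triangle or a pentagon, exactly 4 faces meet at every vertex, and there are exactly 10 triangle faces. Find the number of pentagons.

Let x be the number of pentagons; then F = 10 + x.
Edge–face incidences: 2E = 3·10 + 5·x = 30 + 5x.
Every vertex has degree 4, so 4V = 2E.
Euler: V − E + F = 2 ⇒ (2E)/4 − E + (10 + x) = 2.
Multiply by 8: 2·(2E) − 4·(2E) + 8·(10 + x) = 16, i.e. 80 + 8x − 2·(30 + 5x) = 16.
Collecting terms: −2x + 20 = 16, so −2x = −4, so x = 2.
Then 2E = 30 + 5·2 = 40, so E = 20, V = 2E/4 = 10, F = 10 + 2 = 12.

2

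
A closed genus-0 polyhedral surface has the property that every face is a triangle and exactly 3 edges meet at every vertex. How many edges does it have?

Each face has 3 edges and each edge borders two faces, so 2E = 3F.
Each vertex has degree 3, so 3V = 2E and hence V = 3F/3.
Euler: V − E + F = 2 ⇒ (3F/3) − (3F/2) + F = 2.
Multiply by 6: (6 − 9 + 6)F = 12, i.e. 3F = 12.
So F = 4, E = 3·4/2 = 6, V = 3·4/3 = 4.

6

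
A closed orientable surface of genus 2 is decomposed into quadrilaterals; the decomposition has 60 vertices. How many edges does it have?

124

χ = 2 − 2·2 = -2, and every face is a square so 4F = 2E.
V − E + F = -2 with E = 4F/2 gives 60 − (4/2 − 1)·F = -2, so F = 62 and E = 124.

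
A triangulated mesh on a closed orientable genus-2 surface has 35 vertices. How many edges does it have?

χ = 2 − 2·2 = -2, and every face is a triangle so 3F = 2E.
V − E + F = -2 with E = 3F/2 gives 35 − (3/2 − 1)·F = -2, so F = 74 and E = 111.

111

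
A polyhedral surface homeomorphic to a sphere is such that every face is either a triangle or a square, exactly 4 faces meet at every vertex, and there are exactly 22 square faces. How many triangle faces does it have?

Let x be the number of triangles; then F = 22 + x.
Edge–face incidences: 2E = 4·22 + 3·x = 88 + 3x.
Every vertex has degree 4, so 4V = 2E.
Euler: V − E + F = 2 ⇒ (2E)/4 − E + (22 + x) = 2.
Multiply by 8: 2·(2E) − 4·(2E) + 8·(22 + x) = 16, i.e. 176 + 8x − 2·(88 + 3x) = 16.
Collecting terms: 2x = 16, so x = 8.
Then 2E = 88 + 3·8 = 112, so E = 56, V = 2E/4 = 28, F = 22 + 8 = 30.

8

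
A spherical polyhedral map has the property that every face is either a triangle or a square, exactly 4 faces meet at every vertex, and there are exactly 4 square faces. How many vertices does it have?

10

Let x be the number of triangles; then F = 4 + x.
Edge–face incidences: 2E = 4·4 + 3·x = 16 + 3x.
Every vertex has degree 4, so 4V = 2E.
Euler: V − E + F = 2 ⇒ (2E)/4 − E + (4 + x) = 2.
Multiply by 8: 2·(2E) − 4·(2E) + 8·(4 + x) = 16, i.e. 32 + 8x − 2·(16 + 3x) = 16.
Collecting terms: 2x = 16, so x = 8.
Then 2E = 16 + 3·8 = 40, so E = 20, V = 2E/4 = 10, F = 4 + 8 = 12.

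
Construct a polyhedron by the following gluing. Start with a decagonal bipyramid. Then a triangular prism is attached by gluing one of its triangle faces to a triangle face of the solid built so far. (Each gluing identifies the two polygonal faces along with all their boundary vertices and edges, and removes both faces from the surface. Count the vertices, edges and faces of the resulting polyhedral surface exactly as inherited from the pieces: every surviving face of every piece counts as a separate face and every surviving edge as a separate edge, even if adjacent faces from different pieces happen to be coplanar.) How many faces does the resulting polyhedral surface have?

A decagonal bipyramid: V=12, E=30, F=20.
Attach a triangular prism (V=6, E=9, F=5) along a 3-gon: merge 3 vertices and 3 edges, delete both glued faces → V=15, E=36, F=23.
Check: V − E + F = 15 − 36 + 23 = 2.

23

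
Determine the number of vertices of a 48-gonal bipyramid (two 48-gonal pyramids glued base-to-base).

A bipyramid over an n-gon has 2n triangular faces and n + 2 vertices: V = 48 + 2 = 50, E = 3·48 = 144, F = 2·48 = 96.

50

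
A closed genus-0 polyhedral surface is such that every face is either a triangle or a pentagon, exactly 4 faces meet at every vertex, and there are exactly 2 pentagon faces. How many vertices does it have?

10

Let x be the number of triangles; then F = 2 + x.
Edge–face incidences: 2E = 5·2 + 3·x = 10 + 3x.
Every vertex has degree 4, so 4V = 2E.
Euler: V − E + F = 2 ⇒ (2E)/4 − E + (2 + x) = 2.
Multiply by 8: 2·(2E) − 4·(2E) + 8·(2 + x) = 16, i.e. 16 + 8x − 2·(10 + 3x) = 16.
Collecting terms: 2x − 4 = 16, so 2x = 20, so x = 10.
Then 2E = 10 + 3·10 = 40, so E = 20, V = 2E/4 = 10, F = 2 + 10 = 12.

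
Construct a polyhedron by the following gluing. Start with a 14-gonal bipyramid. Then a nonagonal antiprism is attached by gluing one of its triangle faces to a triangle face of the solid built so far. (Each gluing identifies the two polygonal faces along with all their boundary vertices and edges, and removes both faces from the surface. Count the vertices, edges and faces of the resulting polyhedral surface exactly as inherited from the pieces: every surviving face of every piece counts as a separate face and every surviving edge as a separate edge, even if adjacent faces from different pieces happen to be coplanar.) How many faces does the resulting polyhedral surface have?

46

A 14-gonal bipyramid: V=16, E=42, F=28.
Attach a nonagonal antiprism (V=18, E=36, F=20) along a 3-gon: merge 3 vertices and 3 edges, delete both glued faces → V=31, E=75, F=46.
Check: V − E + F = 31 − 75 + 46 = 2.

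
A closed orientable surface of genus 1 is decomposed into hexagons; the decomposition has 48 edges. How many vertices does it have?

χ = 2 − 2·1 = 0, and every face is a hexagon so 6F = 2E.
F = 2E/6 = 16. Then V = 0 + E − F = 0 + 48 − 16 = 32.

32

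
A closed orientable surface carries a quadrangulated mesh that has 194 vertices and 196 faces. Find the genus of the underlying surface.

Every face is a square, so 2E = 4·196 = 784, giving E = 392.
χ = V − E + F = 194 − 392 + 196 = -2.
For a closed orientable surface χ = 2 − 2g, so g = (2 − (-2))/2 = 2.

2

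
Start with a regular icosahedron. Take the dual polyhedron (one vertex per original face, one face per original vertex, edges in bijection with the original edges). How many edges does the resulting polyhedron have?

30

The base solid has V = 12, E = 30, F = 20.
The dual swaps V and F and preserves E: V′ = F = 20, E′ = E = 30, F′ = V = 12.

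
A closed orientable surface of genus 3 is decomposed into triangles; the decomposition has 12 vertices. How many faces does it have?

32

χ = 2 − 2·3 = -4, and every face is a triangle so 3F = 2E.
V − E + F = -4 with E = 3F/2 gives 12 − (3/2 − 1)·F = -4, so F = 32 and E = 48.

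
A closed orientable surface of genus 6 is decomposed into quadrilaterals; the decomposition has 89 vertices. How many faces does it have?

χ = 2 − 2·6 = -10, and every face is a square so 4F = 2E.
V − E + F = -10 with E = 4F/2 gives 89 − (4/2 − 1)·F = -10, so F = 99 and E = 198.

99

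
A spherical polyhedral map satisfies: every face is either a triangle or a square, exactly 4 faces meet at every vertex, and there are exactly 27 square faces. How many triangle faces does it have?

8

Let x be the number of triangles; then F = 27 + x.
Edge–face incidences: 2E = 4·27 + 3·x = 108 + 3x.
Every vertex has degree 4, so 4V = 2E.
Euler: V − E + F = 2 ⇒ (2E)/4 − E + (27 + x) = 2.
Multiply by 8: 2·(2E) − 4·(2E) + 8·(27 + x) = 16, i.e. 216 + 8x − 2·(108 + 3x) = 16.
Collecting terms: 2x = 16, so x = 8.
Then 2E = 108 + 3·8 = 132, so E = 66, V = 2E/4 = 33, F = 27 + 8 = 35.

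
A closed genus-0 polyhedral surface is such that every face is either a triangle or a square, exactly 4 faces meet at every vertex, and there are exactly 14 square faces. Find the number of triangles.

8

Let x be the number of triangles; then F = 14 + x.
Edge–face incidences: 2E = 4·14 + 3·x = 56 + 3x.
Every vertex has degree 4, so 4V = 2E.
Euler: V − E + F = 2 ⇒ (2E)/4 − E + (14 + x) = 2.
Multiply by 8: 2·(2E) − 4·(2E) + 8·(14 + x) = 16, i.e. 112 + 8x − 2·(56 + 3x) = 16.
Collecting terms: 2x = 16, so x = 8.
Then 2E = 56 + 3·8 = 80, so E = 40, V = 2E/4 = 20, F = 14 + 8 = 22.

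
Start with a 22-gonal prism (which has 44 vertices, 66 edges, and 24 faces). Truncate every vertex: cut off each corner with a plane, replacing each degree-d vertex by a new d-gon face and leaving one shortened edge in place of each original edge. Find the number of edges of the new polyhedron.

Truncation replaces each original edge-end by a new vertex, so V′ = 2E = 132.
Each original edge survives, and each old vertex of degree d contributes d new edges; summing degrees gives Σd = 2E, so E′ = E + 2E = 3E = 198.
Each original face survives and each original vertex becomes one new face: F′ = F + V = 68.

198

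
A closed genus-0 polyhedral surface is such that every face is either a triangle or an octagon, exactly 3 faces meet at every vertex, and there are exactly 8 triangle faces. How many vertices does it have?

Let x be the number of octagons; then F = 8 + x.
Edge–face incidences: 2E = 3·8 + 8·x = 24 + 8x.
Every vertex has degree 3, so 3V = 2E.
Euler: V − E + F = 2 ⇒ (2E)/3 − E + (8 + x) = 2.
Multiply by 6: 2·(2E) − 3·(2E) + 6·(8 + x) = 12, i.e. 48 + 6x − (24 + 8x) = 12.
Collecting terms: −2x + 24 = 12, so −2x = −12, so x = 6.
Then 2E = 24 + 8·6 = 72, so E = 36, V = 2E/3 = 24, F = 8 + 6 = 14.

24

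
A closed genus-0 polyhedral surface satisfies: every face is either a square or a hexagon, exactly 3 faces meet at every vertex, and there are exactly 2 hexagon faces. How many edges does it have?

Let x be the number of squares; then F = 2 + x.
Edge–face incidences: 2E = 6·2 + 4·x = 12 + 4x.
Every vertex has degree 3, so 3V = 2E.
Euler: V − E + F = 2 ⇒ (2E)/3 − E + (2 + x) = 2.
Multiply by 6: 2·(2E) − 3·(2E) + 6·(2 + x) = 12, i.e. 12 + 6x − (12 + 4x) = 12.
Collecting terms: 2x = 12, so x = 6.
Then 2E = 12 + 4·6 = 36, so E = 18, V = 2E/3 = 12, F = 2 + 6 = 8.

18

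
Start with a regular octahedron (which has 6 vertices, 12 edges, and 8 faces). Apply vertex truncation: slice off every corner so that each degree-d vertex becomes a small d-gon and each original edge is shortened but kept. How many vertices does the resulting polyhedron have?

Truncation replaces each original edge-end by a new vertex, so V′ = 2E = 24.
Each original edge survives, and each old vertex of degree d contributes d new edges; summing degrees gives Σd = 2E, so E′ = E + 2E = 3E = 36.
Each original face survives and each original vertex becomes one new face: F′ = F + V = 14.

24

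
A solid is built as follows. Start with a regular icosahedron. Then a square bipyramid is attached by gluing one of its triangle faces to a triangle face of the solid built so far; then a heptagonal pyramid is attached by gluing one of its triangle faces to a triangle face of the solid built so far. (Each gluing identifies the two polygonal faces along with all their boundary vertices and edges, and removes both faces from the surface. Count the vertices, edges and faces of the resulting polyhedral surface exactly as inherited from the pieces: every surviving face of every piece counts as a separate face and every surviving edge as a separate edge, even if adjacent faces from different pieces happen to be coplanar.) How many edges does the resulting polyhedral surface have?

50

A regular icosahedron: V=12, E=30, F=20.
Attach a square bipyramid (V=6, E=12, F=8) along a 3-gon: merge 3 vertices and 3 edges, delete both glued faces → V=15, E=39, F=26.
Attach a heptagonal pyramid (V=8, E=14, F=8) along a 3-gon: merge 3 vertices and 3 edges, delete both glued faces → V=20, E=50, F=32.
Check: V − E + F = 20 − 50 + 32 = 2.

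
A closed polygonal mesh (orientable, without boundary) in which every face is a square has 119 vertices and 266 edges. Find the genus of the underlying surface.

Every face is a square and each edge borders two faces, so 4F = 2·266, giving F = 133.
χ = V − E + F = 119 − 266 + 133 = -14.
For a closed orientable surface χ = 2 − 2g, so g = (2 − (-14))/2 = 8.

8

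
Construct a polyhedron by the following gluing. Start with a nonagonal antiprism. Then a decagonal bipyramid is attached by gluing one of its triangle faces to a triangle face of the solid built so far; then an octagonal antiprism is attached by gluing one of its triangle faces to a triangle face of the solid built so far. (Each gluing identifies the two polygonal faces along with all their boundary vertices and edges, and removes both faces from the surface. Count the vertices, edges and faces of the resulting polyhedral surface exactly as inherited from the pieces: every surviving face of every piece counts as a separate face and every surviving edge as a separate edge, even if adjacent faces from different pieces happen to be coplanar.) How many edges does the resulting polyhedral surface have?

A nonagonal antiprism: V=18, E=36, F=20.
Attach a decagonal bipyramid (V=12, E=30, F=20) along a 3-gon: merge 3 vertices and 3 edges, delete both glued faces → V=27, E=63, F=38.
Attach an octagonal antiprism (V=16, E=32, F=18) along a 3-gon: merge 3 vertices and 3 edges, delete both glued faces → V=40, E=92, F=54.
Check: V − E + F = 40 − 92 + 54 = 2.

92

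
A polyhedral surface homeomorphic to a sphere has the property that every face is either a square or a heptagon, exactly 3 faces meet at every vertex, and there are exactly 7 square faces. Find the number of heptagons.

Let x be the number of heptagons; then F = 7 + x.
Edge–face incidences: 2E = 4·7 + 7·x = 28 + 7x.
Every vertex has degree 3, so 3V = 2E.
Euler: V − E + F = 2 ⇒ (2E)/3 − E + (7 + x) = 2.
Multiply by 6: 2·(2E) − 3·(2E) + 6·(7 + x) = 12, i.e. 42 + 6x − (28 + 7x) = 12.
Collecting terms: −x + 14 = 12, so −x = −2, so x = 2.
Then 2E = 28 + 7·2 = 42, so E = 21, V = 2E/3 = 14, F = 7 + 2 = 9.

2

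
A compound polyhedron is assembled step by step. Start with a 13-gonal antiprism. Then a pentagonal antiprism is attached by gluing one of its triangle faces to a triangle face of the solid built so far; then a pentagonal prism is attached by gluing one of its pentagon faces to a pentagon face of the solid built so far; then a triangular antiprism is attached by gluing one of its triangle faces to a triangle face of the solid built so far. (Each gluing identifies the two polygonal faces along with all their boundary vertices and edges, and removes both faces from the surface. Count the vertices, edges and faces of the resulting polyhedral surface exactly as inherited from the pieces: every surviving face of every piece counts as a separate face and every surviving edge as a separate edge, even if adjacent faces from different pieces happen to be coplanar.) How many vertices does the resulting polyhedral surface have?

A 13-gonal antiprism: V=26, E=52, F=28.
Attach a pentagonal antiprism (V=10, E=20, F=12) along a 3-gon: merge 3 vertices and 3 edges, delete both glued faces → V=33, E=69, F=38.
Attach a pentagonal prism (V=10, E=15, F=7) along a 5-gon: merge 5 vertices and 5 edges, delete both glued faces → V=38, E=79, F=43.
Attach a triangular antiprism (V=6, E=12, F=8) along a 3-gon: merge 3 vertices and 3 edges, delete both glued faces → V=41, E=88, F=49.
Check: V − E + F = 41 − 88 + 49 = 2.

41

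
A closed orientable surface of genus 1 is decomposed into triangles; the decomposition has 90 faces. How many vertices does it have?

χ = 2 − 2·1 = 0, and every face is a triangle so 3F = 2E.
E = 3·90/2 = 135. Then V = 0 + E − F = 0 + 135 − 90 = 45.

45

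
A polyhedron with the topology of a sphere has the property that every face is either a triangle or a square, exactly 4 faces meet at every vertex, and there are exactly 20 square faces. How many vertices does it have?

Let x be the number of triangles; then F = 20 + x.
Edge–face incidences: 2E = 4·20 + 3·x = 80 + 3x.
Every vertex has degree 4, so 4V = 2E.
Euler: V − E + F = 2 ⇒ (2E)/4 − E + (20 + x) = 2.
Multiply by 8: 2·(2E) − 4·(2E) + 8·(20 + x) = 16, i.e. 160 + 8x − 2·(80 + 3x) = 16.
Collecting terms: 2x = 16, so x = 8.
Then 2E = 80 + 3·8 = 104, so E = 52, V = 2E/4 = 26, F = 20 + 8 = 28.

26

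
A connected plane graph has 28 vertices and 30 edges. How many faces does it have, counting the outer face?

Euler's formula for a connected plane graph: V − E + F = 2, so F = 2 − 28 + 30 = 4.

4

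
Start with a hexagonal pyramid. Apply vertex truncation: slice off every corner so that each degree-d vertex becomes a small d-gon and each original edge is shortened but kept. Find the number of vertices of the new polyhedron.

The base solid has V = 7, E = 12, F = 7.
Truncation replaces each original edge-end by a new vertex, so V′ = 2E = 24.
Each original edge survives, and each old vertex of degree d contributes d new edges; summing degrees gives Σd = 2E, so E′ = E + 2E = 3E = 36.
Each original face survives and each original vertex becomes one new face: F′ = F + V = 14.

24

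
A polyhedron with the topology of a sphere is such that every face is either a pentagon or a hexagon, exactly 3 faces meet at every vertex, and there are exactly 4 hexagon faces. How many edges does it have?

Let x be the number of pentagons; then F = 4 + x.
Edge–face incidences: 2E = 6·4 + 5·x = 24 + 5x.
Every vertex has degree 3, so 3V = 2E.
Euler: V − E + F = 2 ⇒ (2E)/3 − E + (4 + x) = 2.
Multiply by 6: 2·(2E) − 3·(2E) + 6·(4 + x) = 12, i.e. 24 + 6x − (24 + 5x) = 12.
Collecting terms: x = 12.
Then 2E = 24 + 5·12 = 84, so E = 42, V = 2E/3 = 28, F = 4 + 12 = 16.

42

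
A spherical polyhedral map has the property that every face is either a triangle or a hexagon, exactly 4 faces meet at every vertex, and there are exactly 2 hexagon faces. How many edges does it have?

Let x be the number of triangles; then F = 2 + x.
Edge–face incidences: 2E = 6·2 + 3·x = 12 + 3x.
Every vertex has degree 4, so 4V = 2E.
Euler: V − E + F = 2 ⇒ (2E)/4 − E + (2 + x) = 2.
Multiply by 8: 2·(2E) − 4·(2E) + 8·(2 + x) = 16, i.e. 16 + 8x − 2·(12 + 3x) = 16.
Collecting terms: 2x − 8 = 16, so 2x = 24, so x = 12.
Then 2E = 12 + 3·12 = 48, so E = 24, V = 2E/4 = 12, F = 2 + 12 = 14.

24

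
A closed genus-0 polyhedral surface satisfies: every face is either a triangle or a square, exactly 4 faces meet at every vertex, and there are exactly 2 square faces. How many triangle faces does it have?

8

Let x be the number of triangles; then F = 2 + x.
Edge–face incidences: 2E = 4·2 + 3·x = 8 + 3x.
Every vertex has degree 4, so 4V = 2E.
Euler: V − E + F = 2 ⇒ (2E)/4 − E + (2 + x) = 2.
Multiply by 8: 2·(2E) − 4·(2E) + 8·(2 + x) = 16, i.e. 16 + 8x − 2·(8 + 3x) = 16.
Collecting terms: 2x = 16, so x = 8.
Then 2E = 8 + 3·8 = 32, so E = 16, V = 2E/4 = 8, F = 2 + 8 = 10.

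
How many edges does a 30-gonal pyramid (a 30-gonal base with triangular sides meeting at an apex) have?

60

A pyramid on an n-gon base has one n-gon and n triangles: V = 30 + 1 = 31, E = 2·30 = 60, F = 30 + 1 = 31.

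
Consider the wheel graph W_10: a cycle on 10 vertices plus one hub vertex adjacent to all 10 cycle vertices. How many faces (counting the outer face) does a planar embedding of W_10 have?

W_10 has V = 10 + 1 = 11 vertices and E = 2·10 = 20 edges.
By Euler's formula F = 2 − V + E = 2 − 11 + 20 = 11.

11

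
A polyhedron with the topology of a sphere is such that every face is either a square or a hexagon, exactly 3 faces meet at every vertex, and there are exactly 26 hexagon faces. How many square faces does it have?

6

Let x be the number of squares; then F = 26 + x.
Edge–face incidences: 2E = 6·26 + 4·x = 156 + 4x.
Every vertex has degree 3, so 3V = 2E.
Euler: V − E + F = 2 ⇒ (2E)/3 − E + (26 + x) = 2.
Multiply by 6: 2·(2E) − 3·(2E) + 6·(26 + x) = 12, i.e. 156 + 6x − (156 + 4x) = 12.
Collecting terms: 2x = 12, so x = 6.
Then 2E = 156 + 4·6 = 180, so E = 90, V = 2E/3 = 60, F = 26 + 6 = 32.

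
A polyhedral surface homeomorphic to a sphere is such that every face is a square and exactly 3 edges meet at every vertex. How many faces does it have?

6

Each face has 4 edges and each edge borders two faces, so 2E = 4F.
Each vertex has degree 3, so 3V = 2E and hence V = 4F/3.
Euler: V − E + F = 2 ⇒ (4F/3) − (4F/2) + F = 2.
Multiply by 6: (8 − 12 + 6)F = 12, i.e. 2F = 12.
So F = 6, E = 4·6/2 = 12, V = 4·6/3 = 8.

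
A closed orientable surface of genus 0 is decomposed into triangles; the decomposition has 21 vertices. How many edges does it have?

χ = 2 − 2·0 = 2, and every face is a triangle so 3F = 2E.
V − E + F = 2 with E = 3F/2 gives 21 − (3/2 − 1)·F = 2, so F = 38 and E = 57.

57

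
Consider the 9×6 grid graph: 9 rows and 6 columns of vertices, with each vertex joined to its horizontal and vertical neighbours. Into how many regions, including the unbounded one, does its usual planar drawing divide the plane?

41

The grid has V = 9·6 = 54 vertices and E = 9·5 + 6·8 = 93 edges.
F = 2 − V + E = 2 − 54 + 93 = 41.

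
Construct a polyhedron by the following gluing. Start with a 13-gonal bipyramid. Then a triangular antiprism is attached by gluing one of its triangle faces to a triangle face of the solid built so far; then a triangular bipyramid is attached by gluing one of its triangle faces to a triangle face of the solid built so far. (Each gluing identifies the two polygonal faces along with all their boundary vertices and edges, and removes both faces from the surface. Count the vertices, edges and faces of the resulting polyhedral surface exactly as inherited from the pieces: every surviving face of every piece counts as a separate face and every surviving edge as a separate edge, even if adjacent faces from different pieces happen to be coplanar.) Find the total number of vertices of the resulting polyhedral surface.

20

A 13-gonal bipyramid: V=15, E=39, F=26.
Attach a triangular antiprism (V=6, E=12, F=8) along a 3-gon: merge 3 vertices and 3 edges, delete both glued faces → V=18, E=48, F=32.
Attach a triangular bipyramid (V=5, E=9, F=6) along a 3-gon: merge 3 vertices and 3 edges, delete both glued faces → V=20, E=54, F=36.
Check: V − E + F = 20 − 54 + 36 = 2.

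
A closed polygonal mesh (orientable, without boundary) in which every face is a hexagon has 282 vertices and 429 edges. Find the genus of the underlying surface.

Every face is a hexagon and each edge borders two faces, so 6F = 2·429, giving F = 143.
χ = V − E + F = 282 − 429 + 143 = -4.
For a closed orientable surface χ = 2 − 2g, so g = (2 − (-4))/2 = 3.

3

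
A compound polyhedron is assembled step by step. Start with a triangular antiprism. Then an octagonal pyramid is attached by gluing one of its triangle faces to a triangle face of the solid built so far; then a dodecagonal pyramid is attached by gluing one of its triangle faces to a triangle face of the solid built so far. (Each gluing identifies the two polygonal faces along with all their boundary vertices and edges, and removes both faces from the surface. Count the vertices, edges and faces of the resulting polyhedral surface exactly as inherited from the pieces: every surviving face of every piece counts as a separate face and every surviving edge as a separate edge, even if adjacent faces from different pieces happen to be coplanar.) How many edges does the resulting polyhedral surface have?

A triangular antiprism: V=6, E=12, F=8.
Attach an octagonal pyramid (V=9, E=16, F=9) along a 3-gon: merge 3 vertices and 3 edges, delete both glued faces → V=12, E=25, F=15.
Attach a dodecagonal pyramid (V=13, E=24, F=13) along a 3-gon: merge 3 vertices and 3 edges, delete both glued faces → V=22, E=46, F=26.
Check: V − E + F = 22 − 46 + 26 = 2.

46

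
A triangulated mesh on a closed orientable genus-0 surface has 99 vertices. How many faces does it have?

χ = 2 − 2·0 = 2, and every face is a triangle so 3F = 2E.
V − E + F = 2 with E = 3F/2 gives 99 − (3/2 − 1)·F = 2, so F = 194 and E = 291.

194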